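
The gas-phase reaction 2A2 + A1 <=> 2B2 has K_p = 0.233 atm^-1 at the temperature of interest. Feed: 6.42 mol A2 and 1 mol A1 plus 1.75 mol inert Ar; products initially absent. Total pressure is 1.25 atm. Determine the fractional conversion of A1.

Basis: 1 mol A1 initially; let X = conversion of A1. Extent ξ = X.
At extent ξ: n_A2 = 6.42 − 2X; n_A1 = 1 − X; n_B2 = 2X; n_I = 1.75 (inert).
Summing: n_T = 9.17 − X.
y_i = n_i/n_T, p_i = y_i·P. K_p = p_B2^2 / (p_A2^2 p_A1).
This yields a degree-3 equation in X; solving on (0,1), X = 0.398.

X = 0.398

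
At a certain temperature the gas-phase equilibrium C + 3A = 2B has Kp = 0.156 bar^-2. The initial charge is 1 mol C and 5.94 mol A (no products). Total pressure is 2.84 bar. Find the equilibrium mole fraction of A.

Let X = conversion of C (basis 1 mol C); extent of reaction ξ = X.
Species balance: n_C = 1 − X; n_A = 5.94 − 3X; n_B = 2X.
Total moles n_T = 6.94 − 2X.
With p_i = (n_i/n_T)P, Kp = p_B^2 / (p_C p_A^3).
Equating to 0.156 bar^-2 and solving on 0 < X < 1: X = 0.561.
Then n_A = 4.26, n_T = 5.82, so y_A = 0.732.

y_A = 0.732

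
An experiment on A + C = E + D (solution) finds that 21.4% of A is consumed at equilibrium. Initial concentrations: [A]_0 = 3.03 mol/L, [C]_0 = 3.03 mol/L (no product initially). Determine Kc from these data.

Kc = 0.0741

Let X = conversion of A.
Concentrations: [A] = 3.03 − 3.03X; [C] = 3.03 − 3.03X; [E] = 3.03X; [D] = 3.03X.
At X = 0.214: [A] = 2.38, [C] = 2.38, [E] = 0.648, [D] = 0.648.
Kc = [E] [D] / ([A] [C]) = 0.0741.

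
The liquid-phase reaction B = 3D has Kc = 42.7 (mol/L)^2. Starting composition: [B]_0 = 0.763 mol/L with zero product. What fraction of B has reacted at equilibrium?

Let X = conversion of B; extent ξ = 0.763·X mol/L.
Concentrations: [B] = 0.763 − 0.763X; [D] = 2.29X.
Kc = [D]^3 / ([B]).
Solving Kc = 42.7 for X ∈ (0,1): X = 0.807.

X = 0.807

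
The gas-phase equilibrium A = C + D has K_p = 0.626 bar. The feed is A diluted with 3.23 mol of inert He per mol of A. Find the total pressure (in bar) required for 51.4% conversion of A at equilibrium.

P = 5.46 bar

Take 1 mol A as basis and let X be its fractional conversion, so ξ = X.
Mole table: n_A = 1 − X; n_C = X; n_D = X; n_I = 3.23 (inert).
n_T = Σnᵢ = 4.23 + X.
K_p = p_C p_D / (p_A) with p_i = (n_i/n_T)·P.
At X = 0.514: the mole-fraction product g(X) = Π y_i^ν_i = 0.1146. Since K_p = g(X)·P^{1}, P = (K_p/g)^(1/1) = (0.626/0.1146)^(1/1) = 5.46 bar.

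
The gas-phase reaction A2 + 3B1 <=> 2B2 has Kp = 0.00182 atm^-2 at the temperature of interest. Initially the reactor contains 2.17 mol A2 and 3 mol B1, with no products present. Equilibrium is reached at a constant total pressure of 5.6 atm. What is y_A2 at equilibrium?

Let X = conversion of B1 (basis 3 mol B1); extent of reaction ξ = X.
Moles: n_A2 = 2.17 − X; n_B1 = 3 − 3X; n_B2 = 2X.
Summing: n_T = 5.17 − 2X.
With p_i = (n_i/n_T)P, Kp = p_B2^2 / (p_A2 p_B1^3).
Equating to 0.00182 atm^-2 and solving on 0 < X < 1: X = 0.143.
Then n_A2 = 2.03, n_T = 4.88, so y_A2 = 0.415.

y_A2 = 0.415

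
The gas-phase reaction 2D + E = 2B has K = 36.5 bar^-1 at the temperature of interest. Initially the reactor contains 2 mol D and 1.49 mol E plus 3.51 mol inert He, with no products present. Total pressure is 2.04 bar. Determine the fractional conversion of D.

Let X = conversion of D (basis 2 mol D); extent of reaction ξ = X.
Species balance: n_D = 2 − 2X; n_E = 1.49 − X; n_B = 2X; n_I = 3.51 (inert).
n_T = Σnᵢ = 7 − X.
With p_i = (n_i/n_T)P, K = p_B^2 / (p_D^2 p_E).
Setting this equal to 36.5 bar^-1 and taking the physical root (0 < X < 1) gives X = 0.748.

X = 0.748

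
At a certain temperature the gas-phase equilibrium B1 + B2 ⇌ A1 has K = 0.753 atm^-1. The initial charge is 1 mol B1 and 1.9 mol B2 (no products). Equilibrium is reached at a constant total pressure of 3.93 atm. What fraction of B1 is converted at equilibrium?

Take 1 mol B1 as basis and let X be its fractional conversion, so ξ = X.
At extent ξ: n_B1 = 1 − X; n_B2 = 1.9 − X; n_A1 = X.
n_T = Σnᵢ = 2.9 − X.
y_i = n_i/n_T, p_i = y_i·P. K = p_A1 / (p_B1 p_B2).
Substituting and setting equal to 0.753 atm^-1 gives a polynomial in X; the root in (0,1) is X = 0.624.

X = 0.624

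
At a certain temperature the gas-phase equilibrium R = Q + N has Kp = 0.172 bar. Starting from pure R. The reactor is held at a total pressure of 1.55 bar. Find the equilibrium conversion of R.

Take 1 mol R as basis and let X be its fractional conversion, so ξ = X.
At extent ξ: n_R = 1 − X; n_Q = X; n_N = X.
Total moles n_T = 1 + X.
Mole fractions y_i = n_i/n_T; Kp = p_Q p_N / (p_R) with p_i = y_i·P.
This yields a degree-2 equation in X; solving on (0,1), X = 0.316.

X = 0.316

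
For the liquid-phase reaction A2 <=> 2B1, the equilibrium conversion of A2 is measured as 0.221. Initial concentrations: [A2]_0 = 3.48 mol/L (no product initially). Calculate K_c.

K_c = 0.873 mol/L

Let X = conversion of A2.
Concentrations: [A2] = 3.48 − 3.48X; [B1] = 6.96X.
At X = 0.221: [A2] = 2.71, [B1] = 1.54.
K_c = [B1]^2 / ([A2]) = 0.873 mol/L.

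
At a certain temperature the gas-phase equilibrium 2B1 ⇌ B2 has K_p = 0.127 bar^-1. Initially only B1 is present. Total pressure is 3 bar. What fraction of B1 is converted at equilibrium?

X = 0.371

Let X = conversion of B1 (basis 1 mol B1); extent of reaction ξ = 0.5X.
Mole table: n_B1 = 1 − X; n_B2 = 0.5X.
Summing: n_T = 1 − 0.5X.
Mole fractions y_i = n_i/n_T; K_p = p_B2 / (p_B1^2) with p_i = y_i·P.
Setting this equal to 0.127 bar^-1 and taking the physical root (0 < X < 1) gives X = 0.371.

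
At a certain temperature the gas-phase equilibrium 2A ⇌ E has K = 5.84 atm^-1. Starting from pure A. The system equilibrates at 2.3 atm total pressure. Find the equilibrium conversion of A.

X = 0.865

Let X = conversion of A (basis 1 mol A); extent of reaction ξ = 0.5X.
At extent ξ: n_A = 1 − X; n_E = 0.5X.
n_T = Σnᵢ = 1 − 0.5X.
With p_i = (n_i/n_T)P, K = p_E / (p_A^2).
Equating to 5.84 atm^-1 and solving on 0 < X < 1: X = 0.865.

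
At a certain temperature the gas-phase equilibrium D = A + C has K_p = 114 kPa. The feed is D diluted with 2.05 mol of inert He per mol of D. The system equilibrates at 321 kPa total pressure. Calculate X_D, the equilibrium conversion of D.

X = 0.665

Basis: 1 mol D initially; let X = conversion of D. Extent ξ = X.
Moles: n_D = 1 − X; n_A = X; n_C = X; n_I = 2.05 (inert).
Summing: n_T = 3.05 + X.
With p_i = (n_i/n_T)P, K_p = p_A p_C / (p_D).
This yields a degree-2 equation in X; solving on (0,1), X = 0.665.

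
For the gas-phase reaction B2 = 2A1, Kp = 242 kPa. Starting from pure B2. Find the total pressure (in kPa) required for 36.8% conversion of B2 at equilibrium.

P = 386 kPa

Basis: 1 mol B2 initially; let X = conversion of B2. Extent ξ = X.
At extent ξ: n_B2 = 1 − X; n_A1 = 2X.
Total moles n_T = 1 + X.
Kp = p_A1^2 / (p_B2) with p_i = (n_i/n_T)·P.
At X = 0.368: the mole-fraction product g(X) = Π y_i^ν_i = 0.6265. Since Kp = g(X)·P^{1}, P = (Kp/g)^(1/1) = (242/0.6265)^(1/1) = 386 kPa.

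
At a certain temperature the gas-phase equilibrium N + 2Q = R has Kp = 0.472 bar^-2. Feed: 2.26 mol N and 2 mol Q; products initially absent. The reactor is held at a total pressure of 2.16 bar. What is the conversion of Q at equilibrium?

Let X = conversion of Q (basis 2 mol Q); extent of reaction ξ = X.
At extent ξ: n_N = 2.26 − X; n_Q = 2 − 2X; n_R = X.
Total moles n_T = 4.26 − 2X.
With p_i = (n_i/n_T)P, Kp = p_R / (p_N p_Q^2).
Equating to 0.472 bar^-2 and solving on 0 < X < 1: X = 0.440.

X = 0.440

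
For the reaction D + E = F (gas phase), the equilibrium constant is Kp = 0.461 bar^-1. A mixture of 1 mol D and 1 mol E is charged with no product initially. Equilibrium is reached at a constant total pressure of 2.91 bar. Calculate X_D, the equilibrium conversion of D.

Let X = conversion of D (basis 1 mol D); extent of reaction ξ = X.
Species balance: n_D = 1 − X; n_E = 1 − X; n_F = X.
n_T = Σnᵢ = 2 − X.
y_i = n_i/n_T, p_i = y_i·P. Kp = p_F / (p_D p_E).
Substituting and setting equal to 0.461 bar^-1 gives a polynomial in X; the root in (0,1) is X = 0.346.

X = 0.346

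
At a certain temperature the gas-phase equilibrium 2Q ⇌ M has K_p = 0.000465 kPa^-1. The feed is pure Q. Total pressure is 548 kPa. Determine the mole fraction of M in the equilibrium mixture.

y_M = 0.174

Take 1 mol Q as basis and let X be its fractional conversion, so ξ = 0.5X.
Species balance: n_Q = 1 − X; n_M = 0.5X.
Total moles n_T = 1 − 0.5X.
Mole fractions y_i = n_i/n_T; K_p = p_M / (p_Q^2) with p_i = y_i·P.
Setting this equal to 0.000465 kPa^-1 and taking the physical root (0 < X < 1) gives X = 0.296.
Then n_M = 0.148, n_T = 0.852, so y_M = 0.174.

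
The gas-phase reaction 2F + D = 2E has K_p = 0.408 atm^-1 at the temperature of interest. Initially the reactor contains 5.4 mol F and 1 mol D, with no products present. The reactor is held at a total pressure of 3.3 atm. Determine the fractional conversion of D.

Basis: 1 mol D initially; let X = conversion of D. Extent ξ = X.
Moles: n_F = 5.4 − 2X; n_D = 1 − X; n_E = 2X.
Total moles n_T = 6.4 − X.
With p_i = (n_i/n_T)P, K_p = p_E^2 / (p_F^2 p_D).
Equating to 0.408 atm^-1 and solving on 0 < X < 1: X = 0.619.

X = 0.619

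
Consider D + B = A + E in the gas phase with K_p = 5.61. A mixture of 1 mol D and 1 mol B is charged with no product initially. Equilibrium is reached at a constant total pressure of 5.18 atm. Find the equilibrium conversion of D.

Basis: 1 mol D initially; let X = conversion of D. Extent ξ = X.
Moles: n_D = 1 − X; n_B = 1 − X; n_A = X; n_E = X.
Since Δν = 0, n_T = 2 throughout.
With p_i = (n_i/n_T)P, K_p = p_A p_E / (p_D p_B).
This yields a degree-2 equation in X; solving on (0,1), X = 0.703.

X = 0.703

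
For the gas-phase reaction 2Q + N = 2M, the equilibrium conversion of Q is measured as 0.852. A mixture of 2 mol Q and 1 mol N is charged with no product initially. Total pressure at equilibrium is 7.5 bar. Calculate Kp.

Kp = 64.1 bar^-1

Take 2 mol Q as basis and let X be its fractional conversion, so ξ = X.
Mole table: n_Q = 2 − 2X; n_N = 1 − X; n_M = 2X.
Total moles n_T = 3 − X.
At X = 0.852: n_Q = 0.296, n_N = 0.148, n_M = 1.7, n_T = 2.15.
p_i = (n_i/n_T)·P. Kp = p_M^2 / (p_Q^2 p_N) = 64.1 bar^-1.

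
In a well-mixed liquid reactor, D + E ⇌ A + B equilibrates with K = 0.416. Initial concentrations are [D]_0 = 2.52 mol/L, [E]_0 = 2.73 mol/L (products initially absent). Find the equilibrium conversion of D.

Let X = conversion of D; extent ξ = 2.52·X mol/L.
Concentrations: [D] = 2.52 − 2.52X; [E] = 2.73 − 2.52X; [A] = 2.52X; [B] = 2.52X.
K = [A] [B] / ([D] [E]).
Equating to 0.416: the physical root is X = 0.408.

X = 0.408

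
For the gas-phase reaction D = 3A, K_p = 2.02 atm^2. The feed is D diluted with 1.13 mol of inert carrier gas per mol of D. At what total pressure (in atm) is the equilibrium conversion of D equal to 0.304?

P = 3.73 atm

Basis: 1 mol D initially; let X = conversion of D. Extent ξ = X.
At extent ξ: n_D = 1 − X; n_A = 3X; n_I = 1.13 (inert).
n_T = Σnᵢ = 2.13 + 2X.
K_p = p_A^3 / (p_D) with p_i = (n_i/n_T)·P.
At X = 0.304: the mole-fraction product g(X) = Π y_i^ν_i = 0.1454. Since K_p = g(X)·P^{2}, P = (K_p/g)^(1/2) = (2.02/0.1454)^(1/2) = 3.73 atm.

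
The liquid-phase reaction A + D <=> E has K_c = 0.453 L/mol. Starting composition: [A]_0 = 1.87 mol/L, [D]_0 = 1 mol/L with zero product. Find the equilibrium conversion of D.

X = 0.400

Let X = conversion of D; extent ξ = 1·X mol/L.
Concentrations: [A] = 1.87 − 1X; [D] = 1 − 1X; [E] = 1X.
K_c = [E] / ([A] [D]).
Equating to 0.453 L/mol: the physical root is X = 0.400.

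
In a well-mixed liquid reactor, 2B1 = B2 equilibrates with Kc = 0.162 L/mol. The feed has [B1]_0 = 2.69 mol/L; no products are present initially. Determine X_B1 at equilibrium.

X = 0.359

Let X = conversion of B1; extent ξ = 2.69X/2 mol/L.
Concentrations: [B1] = 2.69 − 2.69X; [B2] = 1.34X.
Kc = [B2] / ([B1]^2).
This equals 0.162 at X = 0.359 (the root in 0 < X < 1).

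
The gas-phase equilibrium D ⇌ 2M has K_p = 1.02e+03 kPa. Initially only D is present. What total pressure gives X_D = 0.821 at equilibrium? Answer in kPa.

P = 123 kPa

Basis: 1 mol D initially; let X = conversion of D. Extent ξ = X.
Species balance: n_D = 1 − X; n_M = 2X.
Summing: n_T = 1 + X.
K_p = p_M^2 / (p_D) with p_i = (n_i/n_T)·P.
At X = 0.821: the mole-fraction product g(X) = Π y_i^ν_i = 8.271. Since K_p = g(X)·P^{1}, P = (K_p/g)^(1/1) = (1.02e+03/8.271)^(1/1) = 123 kPa.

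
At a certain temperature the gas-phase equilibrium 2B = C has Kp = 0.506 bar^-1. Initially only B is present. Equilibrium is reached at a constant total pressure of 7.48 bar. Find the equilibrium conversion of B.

X = 0.751

Basis: 1 mol B initially; let X = conversion of B. Extent ξ = 0.5X.
Moles: n_B = 1 − X; n_C = 0.5X.
Summing: n_T = 1 − 0.5X.
Mole fractions y_i = n_i/n_T; Kp = p_C / (p_B^2) with p_i = y_i·P.
Setting this equal to 0.506 bar^-1 and taking the physical root (0 < X < 1) gives X = 0.751.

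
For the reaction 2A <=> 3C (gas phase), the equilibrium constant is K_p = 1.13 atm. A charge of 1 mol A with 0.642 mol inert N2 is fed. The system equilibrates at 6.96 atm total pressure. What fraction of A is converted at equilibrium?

Let X = conversion of A (basis 1 mol A); extent of reaction ξ = 0.5X.
Species balance: n_A = 1 − X; n_C = 1.5X; n_I = 0.642 (inert).
Summing: n_T = 1.64 + 0.5X.
With p_i = (n_i/n_T)P, K_p = p_C^3 / (p_A^2).
This yields a degree-3 equation in X; solving on (0,1), X = 0.337.

X = 0.337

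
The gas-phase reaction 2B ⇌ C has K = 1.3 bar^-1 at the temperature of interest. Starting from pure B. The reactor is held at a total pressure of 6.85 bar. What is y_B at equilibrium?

Basis: 1 mol B initially; let X = conversion of B. Extent ξ = 0.5X.
Mole table: n_B = 1 − X; n_C = 0.5X.
n_T = Σnᵢ = 1 − 0.5X.
y_i = n_i/n_T, p_i = y_i·P. K = p_C / (p_B^2).
Substituting and setting equal to 1.3 bar^-1 gives a polynomial in X; the root in (0,1) is X = 0.835.
Then n_B = 0.165, n_T = 0.583, so y_B = 0.284.

y_B = 0.284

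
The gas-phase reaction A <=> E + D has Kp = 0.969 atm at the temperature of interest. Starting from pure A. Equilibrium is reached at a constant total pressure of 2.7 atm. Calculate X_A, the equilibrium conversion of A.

Basis: 1 mol A initially; let X = conversion of A. Extent ξ = X.
Species balance: n_A = 1 − X; n_E = X; n_D = X.
n_T = Σnᵢ = 1 + X.
With p_i = (n_i/n_T)P, Kp = p_E p_D / (p_A).
Equating to 0.969 atm and solving on 0 < X < 1: X = 0.514.

X = 0.514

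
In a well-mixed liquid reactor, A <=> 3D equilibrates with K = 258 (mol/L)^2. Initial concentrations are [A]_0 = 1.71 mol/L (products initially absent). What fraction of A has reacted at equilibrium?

Let X = conversion of A; extent ξ = 1.71·X mol/L.
Concentrations: [A] = 1.71 − 1.71X; [D] = 5.13X.
K = [D]^3 / ([A]).
Setting equal to 258 and solving for X on (0,1) gives X = 0.827.

X = 0.827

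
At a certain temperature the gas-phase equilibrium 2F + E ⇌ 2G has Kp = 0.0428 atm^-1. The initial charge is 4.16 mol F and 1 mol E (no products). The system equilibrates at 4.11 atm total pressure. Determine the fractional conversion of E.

X = 0.287

Take 1 mol E as basis and let X be its fractional conversion, so ξ = X.
Moles: n_F = 4.16 − 2X; n_E = 1 − X; n_G = 2X.
Total moles n_T = 5.16 − X.
y_i = n_i/n_T, p_i = y_i·P. Kp = p_G^2 / (p_F^2 p_E).
Substituting and setting equal to 0.0428 atm^-1 gives a polynomial in X; the root in (0,1) is X = 0.287.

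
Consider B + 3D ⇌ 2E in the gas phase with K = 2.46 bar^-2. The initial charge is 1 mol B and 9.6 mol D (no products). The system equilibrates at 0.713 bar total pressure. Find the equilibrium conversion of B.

X = 0.693

Basis: 1 mol B initially; let X = conversion of B. Extent ξ = X.
At extent ξ: n_B = 1 − X; n_D = 9.6 − 3X; n_E = 2X.
Summing: n_T = 10.6 − 2X.
Mole fractions y_i = n_i/n_T; K = p_E^2 / (p_B p_D^3) with p_i = y_i·P.
Setting this equal to 2.46 bar^-2 and taking the physical root (0 < X < 1) gives X = 0.693.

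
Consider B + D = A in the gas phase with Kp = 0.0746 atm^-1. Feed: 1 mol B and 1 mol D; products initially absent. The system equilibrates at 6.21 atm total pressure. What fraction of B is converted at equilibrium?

X = 0.173

Take 1 mol B as basis and let X be its fractional conversion, so ξ = X.
Mole table: n_B = 1 − X; n_D = 1 − X; n_A = X.
Total moles n_T = 2 − X.
Mole fractions y_i = n_i/n_T; Kp = p_A / (p_B p_D) with p_i = y_i·P.
Equating to 0.0746 atm^-1 and solving on 0 < X < 1: X = 0.173.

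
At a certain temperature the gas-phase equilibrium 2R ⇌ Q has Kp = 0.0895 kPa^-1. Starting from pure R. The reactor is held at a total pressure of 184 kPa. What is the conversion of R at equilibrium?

X = 0.878

Let X = conversion of R (basis 1 mol R); extent of reaction ξ = 0.5X.
Species balance: n_R = 1 − X; n_Q = 0.5X.
Summing: n_T = 1 − 0.5X.
With p_i = (n_i/n_T)P, Kp = p_Q / (p_R^2).
Setting this equal to 0.0895 kPa^-1 and taking the physical root (0 < X < 1) gives X = 0.878.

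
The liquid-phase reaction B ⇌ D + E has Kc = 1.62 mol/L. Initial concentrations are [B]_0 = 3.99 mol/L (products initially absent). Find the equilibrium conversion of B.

X = 0.466

Let X = conversion of B; extent ξ = 3.99·X mol/L.
Concentrations: [B] = 3.99 − 3.99X; [D] = 3.99X; [E] = 3.99X.
Kc = [D] [E] / ([B]).
Solving Kc = 1.62 for X ∈ (0,1): X = 0.466.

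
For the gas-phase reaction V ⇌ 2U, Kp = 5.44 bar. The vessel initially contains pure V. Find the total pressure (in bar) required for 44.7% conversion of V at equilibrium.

Basis: 1 mol V initially; let X = conversion of V. Extent ξ = X.
At extent ξ: n_V = 1 − X; n_U = 2X.
Summing: n_T = 1 + X.
Kp = p_U^2 / (p_V) with p_i = (n_i/n_T)·P.
At X = 0.447: the mole-fraction product g(X) = Π y_i^ν_i = 0.9988. Since Kp = g(X)·P^{1}, P = (Kp/g)^(1/1) = (5.44/0.9988)^(1/1) = 5.45 bar.

P = 5.45 bar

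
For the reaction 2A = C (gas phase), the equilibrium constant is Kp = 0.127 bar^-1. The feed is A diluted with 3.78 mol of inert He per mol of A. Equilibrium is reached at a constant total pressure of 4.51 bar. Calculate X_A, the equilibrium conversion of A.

X = 0.169

Basis: 1 mol A initially; let X = conversion of A. Extent ξ = 0.5X.
At extent ξ: n_A = 1 − X; n_C = 0.5X; n_I = 3.78 (inert).
Total moles n_T = 4.78 − 0.5X.
Mole fractions y_i = n_i/n_T; Kp = p_C / (p_A^2) with p_i = y_i·P.
Substituting and setting equal to 0.127 bar^-1 gives a polynomial in X; the root in (0,1) is X = 0.169.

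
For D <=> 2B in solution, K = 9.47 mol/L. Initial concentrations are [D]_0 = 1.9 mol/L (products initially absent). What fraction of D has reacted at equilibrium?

Let X = conversion of D; extent ξ = 1.9·X mol/L.
Concentrations: [D] = 1.9 − 1.9X; [B] = 3.8X.
K = [B]^2 / ([D]).
Equating to 9.47 mol/L: the physical root is X = 0.655.

X = 0.655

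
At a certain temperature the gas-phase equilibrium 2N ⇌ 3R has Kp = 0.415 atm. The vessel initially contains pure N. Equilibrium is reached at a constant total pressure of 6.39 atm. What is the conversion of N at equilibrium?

Take 1 mol N as basis and let X be its fractional conversion, so ξ = 0.5X.
Moles: n_N = 1 − X; n_R = 1.5X.
Summing: n_T = 1 + 0.5X.
With p_i = (n_i/n_T)P, Kp = p_R^3 / (p_N^2).
This yields a degree-3 equation in X; solving on (0,1), X = 0.233.

X = 0.233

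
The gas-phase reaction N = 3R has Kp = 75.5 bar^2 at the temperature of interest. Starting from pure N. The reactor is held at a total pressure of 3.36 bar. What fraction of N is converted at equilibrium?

Let X = conversion of N (basis 1 mol N); extent of reaction ξ = X.
Species balance: n_N = 1 − X; n_R = 3X.
Summing: n_T = 1 + 2X.
Mole fractions y_i = n_i/n_T; Kp = p_R^3 / (p_N) with p_i = y_i·P.
This yields a degree-3 equation in X; solving on (0,1), X = 0.736.

X = 0.736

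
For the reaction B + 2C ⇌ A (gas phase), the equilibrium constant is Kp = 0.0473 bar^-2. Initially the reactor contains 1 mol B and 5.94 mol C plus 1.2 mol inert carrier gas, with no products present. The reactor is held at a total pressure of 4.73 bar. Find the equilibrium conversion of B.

X = 0.345

Take 1 mol B as basis and let X be its fractional conversion, so ξ = X.
At extent ξ: n_B = 1 − X; n_C = 5.94 − 2X; n_A = X; n_I = 1.2 (inert).
n_T = Σnᵢ = 8.14 − 2X.
y_i = n_i/n_T, p_i = y_i·P. Kp = p_A / (p_B p_C^2).
Equating to 0.0473 bar^-2 and solving on 0 < X < 1: X = 0.345.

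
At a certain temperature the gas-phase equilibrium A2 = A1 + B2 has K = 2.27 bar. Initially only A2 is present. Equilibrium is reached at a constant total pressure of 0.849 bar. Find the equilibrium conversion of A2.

X = 0.853

Take 1 mol A2 as basis and let X be its fractional conversion, so ξ = X.
Species balance: n_A2 = 1 − X; n_A1 = X; n_B2 = X.
n_T = Σnᵢ = 1 + X.
With p_i = (n_i/n_T)P, K = p_A1 p_B2 / (p_A2).
Equating to 2.27 bar and solving on 0 < X < 1: X = 0.853.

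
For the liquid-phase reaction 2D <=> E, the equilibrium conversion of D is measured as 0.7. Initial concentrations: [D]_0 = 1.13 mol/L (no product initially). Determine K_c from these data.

Let X = conversion of D.
Concentrations: [D] = 1.13 − 1.13X; [E] = 0.565X.
At X = 0.7: [D] = 0.339, [E] = 0.395.
K_c = [E] / ([D]^2) = 3.44 L/mol.

K_c = 3.44 L/mol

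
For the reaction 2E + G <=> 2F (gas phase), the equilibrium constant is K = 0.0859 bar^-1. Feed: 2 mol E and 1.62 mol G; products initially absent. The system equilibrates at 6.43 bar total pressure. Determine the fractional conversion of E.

Let X = conversion of E (basis 2 mol E); extent of reaction ξ = X.
Moles: n_E = 2 − 2X; n_G = 1.62 − X; n_F = 2X.
n_T = Σnᵢ = 3.62 − X.
With p_i = (n_i/n_T)P, K = p_F^2 / (p_E^2 p_G).
Substituting and setting equal to 0.0859 bar^-1 gives a polynomial in X; the root in (0,1) is X = 0.318.

X = 0.318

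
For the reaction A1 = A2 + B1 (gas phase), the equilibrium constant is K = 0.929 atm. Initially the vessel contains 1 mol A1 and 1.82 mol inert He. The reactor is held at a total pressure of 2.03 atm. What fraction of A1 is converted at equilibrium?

Let X = conversion of A1 (basis 1 mol A1); extent of reaction ξ = X.
At extent ξ: n_A1 = 1 − X; n_A2 = X; n_B1 = X; n_I = 1.82 (inert).
n_T = Σnᵢ = 2.82 + X.
Mole fractions y_i = n_i/n_T; K = p_A2 p_B1 / (p_A1) with p_i = y_i·P.
Setting this equal to 0.929 atm and taking the physical root (0 < X < 1) gives X = 0.698.

X = 0.698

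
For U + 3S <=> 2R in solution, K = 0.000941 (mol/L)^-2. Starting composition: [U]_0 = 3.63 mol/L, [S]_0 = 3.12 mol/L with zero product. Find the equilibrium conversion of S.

X = 0.125

Let X = conversion of S; extent ξ = 3.12X/3 mol/L.
Concentrations: [U] = 3.63 − 1.04X; [S] = 3.12 − 3.12X; [R] = 2.08X.
K = [R]^2 / ([U] [S]^3).
Solving K = 0.000941 for X ∈ (0,1): X = 0.125.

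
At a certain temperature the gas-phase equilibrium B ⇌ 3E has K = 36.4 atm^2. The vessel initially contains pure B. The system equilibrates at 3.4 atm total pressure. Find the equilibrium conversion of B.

X = 0.608

Basis: 1 mol B initially; let X = conversion of B. Extent ξ = X.
Species balance: n_B = 1 − X; n_E = 3X.
Total moles n_T = 1 + 2X.
Mole fractions y_i = n_i/n_T; K = p_E^3 / (p_B) with p_i = y_i·P.
Equating to 36.4 atm^2 and solving on 0 < X < 1: X = 0.608.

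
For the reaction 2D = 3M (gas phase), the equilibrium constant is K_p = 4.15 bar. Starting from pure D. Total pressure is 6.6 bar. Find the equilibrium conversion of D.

Basis: 1 mol D initially; let X = conversion of D. Extent ξ = 0.5X.
Species balance: n_D = 1 − X; n_M = 1.5X.
Summing: n_T = 1 + 0.5X.
With p_i = (n_i/n_T)P, K_p = p_M^3 / (p_D^2).
Substituting and setting equal to 4.15 bar gives a polynomial in X; the root in (0,1) is X = 0.422.

X = 0.422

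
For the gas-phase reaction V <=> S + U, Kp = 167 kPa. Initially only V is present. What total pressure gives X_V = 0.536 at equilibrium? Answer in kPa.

P = 414 kPa

Let X = conversion of V (basis 1 mol V); extent of reaction ξ = X.
Mole table: n_V = 1 − X; n_S = X; n_U = X.
n_T = Σnᵢ = 1 + X.
Kp = p_S p_U / (p_V) with p_i = (n_i/n_T)·P.
At X = 0.536: the mole-fraction product g(X) = Π y_i^ν_i = 0.4031. Since Kp = g(X)·P^{1}, P = (Kp/g)^(1/1) = (167/0.4031)^(1/1) = 414 kPa.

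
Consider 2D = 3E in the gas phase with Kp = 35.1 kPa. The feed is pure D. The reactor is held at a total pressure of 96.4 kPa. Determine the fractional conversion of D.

Take 1 mol D as basis and let X be its fractional conversion, so ξ = 0.5X.
Moles: n_D = 1 − X; n_E = 1.5X.
Summing: n_T = 1 + 0.5X.
Mole fractions y_i = n_i/n_T; Kp = p_E^3 / (p_D^2) with p_i = y_i·P.
Setting this equal to 35.1 kPa and taking the physical root (0 < X < 1) gives X = 0.370.

X = 0.370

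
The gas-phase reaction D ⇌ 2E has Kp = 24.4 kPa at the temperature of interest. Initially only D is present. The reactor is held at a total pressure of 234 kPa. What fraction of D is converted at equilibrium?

X = 0.159

Take 1 mol D as basis and let X be its fractional conversion, so ξ = X.
Species balance: n_D = 1 − X; n_E = 2X.
Summing: n_T = 1 + X.
With p_i = (n_i/n_T)P, Kp = p_E^2 / (p_D).
Equating to 24.4 kPa and solving on 0 < X < 1: X = 0.159.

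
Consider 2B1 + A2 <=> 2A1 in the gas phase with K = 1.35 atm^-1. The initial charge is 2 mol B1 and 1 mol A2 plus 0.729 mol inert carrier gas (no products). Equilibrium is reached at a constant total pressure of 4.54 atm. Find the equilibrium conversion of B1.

Let X = conversion of B1 (basis 2 mol B1); extent of reaction ξ = X.
Species balance: n_B1 = 2 − 2X; n_A2 = 1 − X; n_A1 = 2X; n_I = 0.729 (inert).
n_T = Σnᵢ = 3.73 − X.
Mole fractions y_i = n_i/n_T; K = p_A1^2 / (p_B1^2 p_A2) with p_i = y_i·P.
This yields a degree-3 equation in X; solving on (0,1), X = 0.495.

X = 0.495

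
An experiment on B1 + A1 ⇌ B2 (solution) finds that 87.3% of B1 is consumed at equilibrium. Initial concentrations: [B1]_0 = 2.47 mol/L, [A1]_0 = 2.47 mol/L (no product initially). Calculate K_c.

K_c = 21.9 L/mol

Let X = conversion of B1.
Concentrations: [B1] = 2.47 − 2.47X; [A1] = 2.47 − 2.47X; [B2] = 2.47X.
At X = 0.873: [B1] = 0.314, [A1] = 0.314, [B2] = 2.16.
K_c = [B2] / ([B1] [A1]) = 21.9 L/mol.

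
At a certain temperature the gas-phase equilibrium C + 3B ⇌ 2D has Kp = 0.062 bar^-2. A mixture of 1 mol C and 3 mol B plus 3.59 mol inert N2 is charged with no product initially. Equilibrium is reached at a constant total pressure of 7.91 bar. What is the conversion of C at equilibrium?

Basis: 1 mol C initially; let X = conversion of C. Extent ξ = X.
At extent ξ: n_C = 1 − X; n_B = 3 − 3X; n_D = 2X; n_I = 3.59 (inert).
Total moles n_T = 7.59 − 2X.
With p_i = (n_i/n_T)P, Kp = p_D^2 / (p_C p_B^3).
Equating to 0.062 bar^-2 and solving on 0 < X < 1: X = 0.331.

X = 0.331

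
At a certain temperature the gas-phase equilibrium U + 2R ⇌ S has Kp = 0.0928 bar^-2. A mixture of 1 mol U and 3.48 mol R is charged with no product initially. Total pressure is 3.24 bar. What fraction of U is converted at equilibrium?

Let X = conversion of U (basis 1 mol U); extent of reaction ξ = X.
Mole table: n_U = 1 − X; n_R = 3.48 − 2X; n_S = X.
Total moles n_T = 4.48 − 2X.
Mole fractions y_i = n_i/n_T; Kp = p_S / (p_U p_R^2) with p_i = y_i·P.
Equating to 0.0928 bar^-2 and solving on 0 < X < 1: X = 0.345.

X = 0.345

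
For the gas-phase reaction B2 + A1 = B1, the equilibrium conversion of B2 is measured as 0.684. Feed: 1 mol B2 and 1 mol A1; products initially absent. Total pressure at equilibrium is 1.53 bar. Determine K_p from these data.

Basis: 1 mol B2 initially; let X = conversion of B2. Extent ξ = X.
Moles: n_B2 = 1 − X; n_A1 = 1 − X; n_B1 = X.
Summing: n_T = 2 − X.
At X = 0.684: n_B2 = 0.316, n_A1 = 0.316, n_B1 = 0.684, n_T = 1.32.
p_i = (n_i/n_T)·P. K_p = p_B1 / (p_B2 p_A1) = 5.89 bar^-1.

K_p = 5.89 bar^-1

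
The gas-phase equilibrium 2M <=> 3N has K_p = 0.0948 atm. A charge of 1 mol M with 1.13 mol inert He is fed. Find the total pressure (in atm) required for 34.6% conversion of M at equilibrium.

P = 0.668 atm

Take 1 mol M as basis and let X be its fractional conversion, so ξ = 0.5X.
Moles: n_M = 1 − X; n_N = 1.5X; n_I = 1.13 (inert).
n_T = Σnᵢ = 2.13 + 0.5X.
K_p = p_N^3 / (p_M^2) with p_i = (n_i/n_T)·P.
At X = 0.346: the mole-fraction product g(X) = Π y_i^ν_i = 0.1419. Since K_p = g(X)·P^{1}, P = (K_p/g)^(1/1) = (0.0948/0.1419)^(1/1) = 0.668 atm.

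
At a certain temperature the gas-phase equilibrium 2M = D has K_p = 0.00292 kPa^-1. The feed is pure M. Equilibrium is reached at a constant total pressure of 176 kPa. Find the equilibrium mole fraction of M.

Take 1 mol M as basis and let X be its fractional conversion, so ξ = 0.5X.
Moles: n_M = 1 − X; n_D = 0.5X.
n_T = Σnᵢ = 1 − 0.5X.
With p_i = (n_i/n_T)P, K_p = p_D / (p_M^2).
Substituting and setting equal to 0.00292 kPa^-1 gives a polynomial in X; the root in (0,1) is X = 0.428.
Then n_M = 0.572, n_T = 0.786, so y_M = 0.728.

y_M = 0.728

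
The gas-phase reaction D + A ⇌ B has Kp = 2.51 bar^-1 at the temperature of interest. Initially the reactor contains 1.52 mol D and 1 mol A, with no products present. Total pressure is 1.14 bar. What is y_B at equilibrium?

y_B = 0.300

Let X = conversion of A (basis 1 mol A); extent of reaction ξ = X.
At extent ξ: n_D = 1.52 − X; n_A = 1 − X; n_B = X.
n_T = Σnᵢ = 2.52 − X.
With p_i = (n_i/n_T)P, Kp = p_B / (p_D p_A).
Setting this equal to 2.51 bar^-1 and taking the physical root (0 < X < 1) gives X = 0.581.
Then n_B = 0.581, n_T = 1.94, so y_B = 0.300.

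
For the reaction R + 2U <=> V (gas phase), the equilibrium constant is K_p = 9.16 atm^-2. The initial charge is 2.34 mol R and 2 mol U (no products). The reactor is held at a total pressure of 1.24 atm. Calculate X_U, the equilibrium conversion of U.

X = 0.741

Basis: 2 mol U initially; let X = conversion of U. Extent ξ = X.
Mole table: n_R = 2.34 − X; n_U = 2 − 2X; n_V = X.
Total moles n_T = 4.34 − 2X.
Mole fractions y_i = n_i/n_T; K_p = p_V / (p_R p_U^2) with p_i = y_i·P.
Setting this equal to 9.16 atm^-2 and taking the physical root (0 < X < 1) gives X = 0.741.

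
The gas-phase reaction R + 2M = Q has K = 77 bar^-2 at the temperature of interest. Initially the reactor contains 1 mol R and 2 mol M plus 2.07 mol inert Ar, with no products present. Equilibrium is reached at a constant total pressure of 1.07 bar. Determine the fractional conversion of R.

X = 0.701

Let X = conversion of R (basis 1 mol R); extent of reaction ξ = X.
Species balance: n_R = 1 − X; n_M = 2 − 2X; n_Q = X; n_I = 2.07 (inert).
Summing: n_T = 5.07 − 2X.
y_i = n_i/n_T, p_i = y_i·P. K = p_Q / (p_R p_M^2).
This yields a degree-3 equation in X; solving on (0,1), X = 0.701.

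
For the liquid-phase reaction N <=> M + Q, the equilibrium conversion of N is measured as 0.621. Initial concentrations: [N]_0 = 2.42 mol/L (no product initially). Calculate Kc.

Kc = 2.46 mol/L

Let X = conversion of N.
Concentrations: [N] = 2.42 − 2.42X; [M] = 2.42X; [Q] = 2.42X.
At X = 0.621: [N] = 0.917, [M] = 1.5, [Q] = 1.5.
Kc = [M] [Q] / ([N]) = 2.46 mol/L.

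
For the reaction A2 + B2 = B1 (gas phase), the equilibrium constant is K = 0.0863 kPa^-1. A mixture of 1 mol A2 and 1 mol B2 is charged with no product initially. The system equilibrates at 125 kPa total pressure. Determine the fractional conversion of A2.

Take 1 mol A2 as basis and let X be its fractional conversion, so ξ = X.
Moles: n_A2 = 1 − X; n_B2 = 1 − X; n_B1 = X.
Total moles n_T = 2 − X.
y_i = n_i/n_T, p_i = y_i·P. K = p_B1 / (p_A2 p_B2).
Equating to 0.0863 kPa^-1 and solving on 0 < X < 1: X = 0.709.

X = 0.709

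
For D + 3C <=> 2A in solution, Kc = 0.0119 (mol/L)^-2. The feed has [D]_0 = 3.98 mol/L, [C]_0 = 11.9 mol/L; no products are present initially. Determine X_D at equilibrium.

X = 0.401

Let X = conversion of D; extent ξ = 3.98·X mol/L.
Concentrations: [D] = 3.98 − 3.98X; [C] = 11.9 − 11.9X; [A] = 7.96X.
Kc = [A]^2 / ([D] [C]^3).
Solving Kc = 0.0119 for X ∈ (0,1): X = 0.401.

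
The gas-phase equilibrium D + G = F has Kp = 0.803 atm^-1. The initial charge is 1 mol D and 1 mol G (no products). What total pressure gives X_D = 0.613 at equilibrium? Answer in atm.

P = 7.07 atm

Basis: 1 mol D initially; let X = conversion of D. Extent ξ = X.
Species balance: n_D = 1 − X; n_G = 1 − X; n_F = X.
n_T = Σnᵢ = 2 − X.
Kp = p_F / (p_D p_G) with p_i = (n_i/n_T)·P.
At X = 0.613: the mole-fraction product g(X) = Π y_i^ν_i = 5.677. Since Kp = g(X)·P^{-1}, P = (g/Kp)^(1/1) = (5.677/0.803)^(1/1) = 7.07 atm.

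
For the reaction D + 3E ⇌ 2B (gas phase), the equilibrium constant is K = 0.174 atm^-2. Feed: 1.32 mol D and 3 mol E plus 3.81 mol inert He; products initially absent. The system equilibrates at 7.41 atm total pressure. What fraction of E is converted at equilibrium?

X = 0.438

Let X = conversion of E (basis 3 mol E); extent of reaction ξ = X.
Species balance: n_D = 1.32 − X; n_E = 3 − 3X; n_B = 2X; n_I = 3.81 (inert).
Summing: n_T = 8.13 − 2X.
Mole fractions y_i = n_i/n_T; K = p_B^2 / (p_D p_E^3) with p_i = y_i·P.
Setting this equal to 0.174 atm^-2 and taking the physical root (0 < X < 1) gives X = 0.438.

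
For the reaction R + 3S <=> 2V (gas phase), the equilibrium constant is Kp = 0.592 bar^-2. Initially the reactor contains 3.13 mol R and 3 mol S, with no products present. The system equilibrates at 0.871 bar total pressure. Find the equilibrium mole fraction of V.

Take 3 mol S as basis and let X be its fractional conversion, so ξ = X.
At extent ξ: n_R = 3.13 − X; n_S = 3 − 3X; n_V = 2X.
n_T = Σnᵢ = 6.13 − 2X.
With p_i = (n_i/n_T)P, Kp = p_V^2 / (p_R p_S^3).
Substituting and setting equal to 0.592 bar^-2 gives a polynomial in X; the root in (0,1) is X = 0.306.
Then n_V = 0.613, n_T = 5.52, so y_V = 0.111.

y_V = 0.111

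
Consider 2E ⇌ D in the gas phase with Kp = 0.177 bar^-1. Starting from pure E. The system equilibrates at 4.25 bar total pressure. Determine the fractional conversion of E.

X = 0.501

Take 1 mol E as basis and let X be its fractional conversion, so ξ = 0.5X.
Species balance: n_E = 1 − X; n_D = 0.5X.
n_T = Σnᵢ = 1 − 0.5X.
With p_i = (n_i/n_T)P, Kp = p_D / (p_E^2).
Setting this equal to 0.177 bar^-1 and taking the physical root (0 < X < 1) gives X = 0.501.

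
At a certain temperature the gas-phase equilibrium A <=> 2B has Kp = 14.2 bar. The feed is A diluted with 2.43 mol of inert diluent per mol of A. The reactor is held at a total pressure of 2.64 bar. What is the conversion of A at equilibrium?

Let X = conversion of A (basis 1 mol A); extent of reaction ξ = X.
At extent ξ: n_A = 1 − X; n_B = 2X; n_I = 2.43 (inert).
Summing: n_T = 3.43 + X.
Mole fractions y_i = n_i/n_T; Kp = p_B^2 / (p_A) with p_i = y_i·P.
This yields a degree-2 equation in X; solving on (0,1), X = 0.869.

X = 0.869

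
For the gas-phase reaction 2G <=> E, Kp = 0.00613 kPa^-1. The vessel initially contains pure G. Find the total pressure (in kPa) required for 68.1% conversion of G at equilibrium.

P = 360 kPa

Basis: 1 mol G initially; let X = conversion of G. Extent ξ = 0.5X.
Species balance: n_G = 1 − X; n_E = 0.5X.
Total moles n_T = 1 − 0.5X.
Kp = p_E / (p_G^2) with p_i = (n_i/n_T)·P.
At X = 0.681: the mole-fraction product g(X) = Π y_i^ν_i = 2.207. Since Kp = g(X)·P^{-1}, P = (g/Kp)^(1/1) = (2.207/0.00613)^(1/1) = 360 kPa.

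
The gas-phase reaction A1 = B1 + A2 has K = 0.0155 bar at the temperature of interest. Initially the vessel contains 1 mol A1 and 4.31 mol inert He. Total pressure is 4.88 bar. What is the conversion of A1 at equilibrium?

X = 0.123

Let X = conversion of A1 (basis 1 mol A1); extent of reaction ξ = X.
Moles: n_A1 = 1 − X; n_B1 = X; n_A2 = X; n_I = 4.31 (inert).
Summing: n_T = 5.31 + X.
With p_i = (n_i/n_T)P, K = p_B1 p_A2 / (p_A1).
This yields a degree-2 equation in X; solving on (0,1), X = 0.123.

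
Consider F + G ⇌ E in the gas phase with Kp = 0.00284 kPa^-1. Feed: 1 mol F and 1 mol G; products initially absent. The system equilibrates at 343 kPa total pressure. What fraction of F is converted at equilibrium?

Basis: 1 mol F initially; let X = conversion of F. Extent ξ = X.
At extent ξ: n_F = 1 − X; n_G = 1 − X; n_E = X.
Total moles n_T = 2 − X.
With p_i = (n_i/n_T)P, Kp = p_E / (p_F p_G).
Substituting and setting equal to 0.00284 kPa^-1 gives a polynomial in X; the root in (0,1) is X = 0.288.

X = 0.288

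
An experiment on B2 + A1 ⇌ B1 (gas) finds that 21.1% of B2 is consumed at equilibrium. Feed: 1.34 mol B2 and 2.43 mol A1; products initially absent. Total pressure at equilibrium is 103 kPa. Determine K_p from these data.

K_p = 0.00422 kPa^-1

Let X = conversion of B2 (basis 1.34 mol B2); extent of reaction ξ = 1.34X.
At extent ξ: n_B2 = 1.34 − 1.34X; n_A1 = 2.43 − 1.34X; n_B1 = 1.34X.
n_T = Σnᵢ = 3.77 − 1.34X.
At X = 0.211: n_B2 = 1.06, n_A1 = 2.15, n_B1 = 0.283, n_T = 3.49.
p_i = (n_i/n_T)·P. K_p = p_B1 / (p_B2 p_A1) = 0.00422 kPa^-1.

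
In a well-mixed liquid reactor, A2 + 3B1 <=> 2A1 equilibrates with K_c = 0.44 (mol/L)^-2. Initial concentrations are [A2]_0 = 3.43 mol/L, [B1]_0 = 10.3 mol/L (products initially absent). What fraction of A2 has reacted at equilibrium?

X = 0.665

Let X = conversion of A2; extent ξ = 3.43·X mol/L.
Concentrations: [A2] = 3.43 − 3.43X; [B1] = 10.3 − 10.3X; [A1] = 6.86X.
K_c = [A1]^2 / ([A2] [B1]^3).
This equals 0.44 at X = 0.665 (the root in 0 < X < 1).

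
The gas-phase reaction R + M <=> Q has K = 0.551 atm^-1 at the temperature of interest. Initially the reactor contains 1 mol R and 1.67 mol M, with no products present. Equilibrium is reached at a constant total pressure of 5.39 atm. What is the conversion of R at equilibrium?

Basis: 1 mol R initially; let X = conversion of R. Extent ξ = X.
Species balance: n_R = 1 − X; n_M = 1.67 − X; n_Q = X.
Summing: n_T = 2.67 − X.
With p_i = (n_i/n_T)P, K = p_Q / (p_R p_M).
This yields a degree-2 equation in X; solving on (0,1), X = 0.605.

X = 0.605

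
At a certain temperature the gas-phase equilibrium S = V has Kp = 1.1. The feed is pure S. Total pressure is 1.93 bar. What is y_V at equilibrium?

y_V = 0.524

Take 1 mol S as basis and let X be its fractional conversion, so ξ = X.
Species balance: n_S = 1 − X; n_V = X.
Total moles n_T = 1 (Δν = 0, constant).
Mole fractions y_i = n_i/n_T; Kp = p_V / (p_S) with p_i = y_i·P.
Equating to 1.1 and solving on 0 < X < 1: X = 0.524.
Then n_V = 0.524, n_T = 1, so y_V = 0.524.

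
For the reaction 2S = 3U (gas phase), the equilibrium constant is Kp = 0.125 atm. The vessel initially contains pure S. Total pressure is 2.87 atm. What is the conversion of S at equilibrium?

X = 0.208

Take 1 mol S as basis and let X be its fractional conversion, so ξ = 0.5X.
At extent ξ: n_S = 1 − X; n_U = 1.5X.
Summing: n_T = 1 + 0.5X.
y_i = n_i/n_T, p_i = y_i·P. Kp = p_U^3 / (p_S^2).
Equating to 0.125 atm and solving on 0 < X < 1: X = 0.208.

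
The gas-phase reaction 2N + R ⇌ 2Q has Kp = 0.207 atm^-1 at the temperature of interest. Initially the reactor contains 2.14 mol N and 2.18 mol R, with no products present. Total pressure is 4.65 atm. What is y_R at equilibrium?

Let X = conversion of N (basis 2.14 mol N); extent of reaction ξ = 1.07X.
Mole table: n_N = 2.14 − 2.14X; n_R = 2.18 − 1.07X; n_Q = 2.14X.
n_T = Σnᵢ = 4.32 − 1.07X.
y_i = n_i/n_T, p_i = y_i·P. Kp = p_Q^2 / (p_N^2 p_R).
Equating to 0.207 atm^-1 and solving on 0 < X < 1: X = 0.397.
Then n_R = 1.76, n_T = 3.9, so y_R = 0.451.

y_R = 0.451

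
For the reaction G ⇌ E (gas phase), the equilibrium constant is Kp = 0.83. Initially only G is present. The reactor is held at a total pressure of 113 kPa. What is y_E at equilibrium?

y_E = 0.454

Basis: 1 mol G initially; let X = conversion of G. Extent ξ = X.
Species balance: n_G = 1 − X; n_E = X.
n_T stays at 1 (no change in mole number).
With p_i = (n_i/n_T)P, Kp = p_E / (p_G).
Setting this equal to 0.83 and taking the physical root (0 < X < 1) gives X = 0.454.
Then n_E = 0.454, n_T = 1, so y_E = 0.454.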